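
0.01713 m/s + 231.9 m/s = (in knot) 450.8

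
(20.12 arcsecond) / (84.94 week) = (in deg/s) 1.088e-10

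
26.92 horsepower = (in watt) 2.007e+04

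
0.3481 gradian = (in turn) 0.0008703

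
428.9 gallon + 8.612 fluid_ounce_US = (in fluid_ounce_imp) 5.715e+04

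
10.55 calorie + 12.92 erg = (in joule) 44.14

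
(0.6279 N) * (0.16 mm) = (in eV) 6.27e+14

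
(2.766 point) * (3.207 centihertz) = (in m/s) 3.129e-05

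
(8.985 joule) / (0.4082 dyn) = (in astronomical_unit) 1.471e-05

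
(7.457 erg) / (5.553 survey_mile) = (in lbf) 1.876e-11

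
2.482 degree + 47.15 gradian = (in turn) 0.1248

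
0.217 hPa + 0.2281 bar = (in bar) 0.2283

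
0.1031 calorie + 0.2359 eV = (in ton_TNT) 1.031e-10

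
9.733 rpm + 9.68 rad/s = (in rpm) 102.2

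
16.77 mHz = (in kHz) 1.677e-05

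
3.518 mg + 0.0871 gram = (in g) 0.09062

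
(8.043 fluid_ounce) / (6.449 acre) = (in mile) 5.663e-12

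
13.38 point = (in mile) 2.933e-06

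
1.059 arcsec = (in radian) 5.134e-06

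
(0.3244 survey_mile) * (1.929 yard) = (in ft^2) 9912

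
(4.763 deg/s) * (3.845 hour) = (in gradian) 7.325e+04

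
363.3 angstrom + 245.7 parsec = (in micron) 7.582e+24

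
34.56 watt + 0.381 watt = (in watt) 34.94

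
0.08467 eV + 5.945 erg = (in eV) 3.711e+12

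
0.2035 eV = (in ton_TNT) 7.793e-30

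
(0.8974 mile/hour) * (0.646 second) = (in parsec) 8.399e-18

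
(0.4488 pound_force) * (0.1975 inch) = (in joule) 0.01001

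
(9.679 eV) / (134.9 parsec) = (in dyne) 3.725e-32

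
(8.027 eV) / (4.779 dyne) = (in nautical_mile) 1.453e-17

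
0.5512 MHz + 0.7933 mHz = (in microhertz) 5.512e+11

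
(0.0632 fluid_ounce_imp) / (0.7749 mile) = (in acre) 3.558e-13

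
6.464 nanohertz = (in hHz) 6.464e-11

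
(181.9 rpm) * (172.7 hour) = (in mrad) 1.184e+10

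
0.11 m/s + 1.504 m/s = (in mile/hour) 3.61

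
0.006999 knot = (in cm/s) 0.3601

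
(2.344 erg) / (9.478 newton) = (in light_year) 2.614e-24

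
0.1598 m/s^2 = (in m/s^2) 0.1598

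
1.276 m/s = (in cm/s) 127.6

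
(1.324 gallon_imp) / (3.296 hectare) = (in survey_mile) 1.135e-10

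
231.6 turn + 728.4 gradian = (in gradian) 9.337e+04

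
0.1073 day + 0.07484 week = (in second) 5.453e+04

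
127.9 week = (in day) 895.3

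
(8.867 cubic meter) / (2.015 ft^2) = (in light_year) 5.007e-15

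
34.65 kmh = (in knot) 18.71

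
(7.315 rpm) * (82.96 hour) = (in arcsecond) 4.719e+10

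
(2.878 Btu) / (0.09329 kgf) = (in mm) 3.319e+06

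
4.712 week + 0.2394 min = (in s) 2.85e+06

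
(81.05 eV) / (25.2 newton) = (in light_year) 5.447e-35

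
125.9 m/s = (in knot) 244.7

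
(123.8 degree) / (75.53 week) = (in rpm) 4.517e-07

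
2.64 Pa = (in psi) 0.0003829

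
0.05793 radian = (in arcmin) 199.1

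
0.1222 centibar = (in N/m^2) 122.2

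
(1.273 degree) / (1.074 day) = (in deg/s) 1.372e-05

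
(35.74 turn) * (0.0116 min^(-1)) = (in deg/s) 2.488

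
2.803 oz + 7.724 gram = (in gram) 87.19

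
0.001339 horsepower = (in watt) 0.9985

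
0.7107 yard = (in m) 0.6499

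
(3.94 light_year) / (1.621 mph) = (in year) 1.631e+09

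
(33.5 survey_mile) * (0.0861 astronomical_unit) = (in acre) 1.716e+11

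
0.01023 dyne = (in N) 1.023e-07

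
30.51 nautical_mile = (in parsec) 1.831e-12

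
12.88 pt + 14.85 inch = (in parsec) 1.237e-17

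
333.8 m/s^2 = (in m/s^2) 333.8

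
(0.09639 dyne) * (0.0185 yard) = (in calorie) 3.897e-09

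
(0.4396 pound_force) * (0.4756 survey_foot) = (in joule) 0.2835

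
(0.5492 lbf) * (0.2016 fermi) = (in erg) 4.925e-09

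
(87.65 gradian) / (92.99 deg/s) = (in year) 2.69e-08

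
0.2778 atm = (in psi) 4.083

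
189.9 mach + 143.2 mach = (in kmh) 4.083e+05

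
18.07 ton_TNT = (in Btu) 7.166e+07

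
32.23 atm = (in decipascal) 3.266e+07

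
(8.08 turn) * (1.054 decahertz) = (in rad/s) 535.1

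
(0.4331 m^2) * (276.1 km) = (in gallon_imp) 2.63e+07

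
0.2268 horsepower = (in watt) 169.1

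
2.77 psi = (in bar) 0.191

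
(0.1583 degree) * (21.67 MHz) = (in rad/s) 5.987e+04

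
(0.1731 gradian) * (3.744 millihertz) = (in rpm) 9.721e-05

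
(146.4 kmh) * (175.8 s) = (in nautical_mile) 3.86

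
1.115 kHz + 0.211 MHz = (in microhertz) 2.121e+11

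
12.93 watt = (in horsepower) 0.01734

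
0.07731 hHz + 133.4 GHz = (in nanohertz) 1.334e+20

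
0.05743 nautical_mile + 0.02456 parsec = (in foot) 2.486e+15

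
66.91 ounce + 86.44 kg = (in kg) 88.34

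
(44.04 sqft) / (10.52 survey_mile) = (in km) 2.417e-07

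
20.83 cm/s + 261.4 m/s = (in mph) 585.2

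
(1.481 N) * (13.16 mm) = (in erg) 1.949e+05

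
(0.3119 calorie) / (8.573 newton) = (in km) 0.0001522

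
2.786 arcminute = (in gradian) 0.05159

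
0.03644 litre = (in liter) 0.03644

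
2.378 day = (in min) 3424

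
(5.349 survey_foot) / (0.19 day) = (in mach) 2.917e-07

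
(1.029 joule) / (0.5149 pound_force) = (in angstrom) 4.493e+09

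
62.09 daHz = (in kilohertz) 0.6209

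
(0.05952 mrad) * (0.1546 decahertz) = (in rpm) 0.0008787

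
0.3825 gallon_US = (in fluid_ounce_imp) 50.96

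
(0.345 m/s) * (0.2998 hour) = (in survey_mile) 0.2314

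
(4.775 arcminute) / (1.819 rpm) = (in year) 2.312e-10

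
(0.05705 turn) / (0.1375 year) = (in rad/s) 8.267e-08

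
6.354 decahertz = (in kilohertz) 0.06354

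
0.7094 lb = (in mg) 3.218e+05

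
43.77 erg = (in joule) 4.377e-06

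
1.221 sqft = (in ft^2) 1.221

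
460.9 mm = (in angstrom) 4.609e+09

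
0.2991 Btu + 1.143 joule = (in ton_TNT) 7.57e-08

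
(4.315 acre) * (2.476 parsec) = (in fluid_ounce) 4.511e+25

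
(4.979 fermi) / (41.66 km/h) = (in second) 4.303e-16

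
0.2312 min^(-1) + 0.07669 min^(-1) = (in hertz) 0.005131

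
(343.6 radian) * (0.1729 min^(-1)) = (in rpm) 9.455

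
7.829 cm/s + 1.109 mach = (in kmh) 1360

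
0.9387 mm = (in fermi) 9.387e+11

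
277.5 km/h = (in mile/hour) 172.4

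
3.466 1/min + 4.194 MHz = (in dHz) 4.194e+07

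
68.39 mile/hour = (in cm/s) 3057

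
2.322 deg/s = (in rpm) 0.387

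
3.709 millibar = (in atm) 0.00366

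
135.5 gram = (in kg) 0.1355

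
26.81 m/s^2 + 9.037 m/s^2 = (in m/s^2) 35.85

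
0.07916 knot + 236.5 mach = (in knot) 1.565e+05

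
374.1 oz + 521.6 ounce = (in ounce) 895.7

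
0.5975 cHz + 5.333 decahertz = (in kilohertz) 0.05334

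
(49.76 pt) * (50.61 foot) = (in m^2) 0.2708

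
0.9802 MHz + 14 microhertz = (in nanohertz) 9.802e+14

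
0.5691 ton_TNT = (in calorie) 5.691e+08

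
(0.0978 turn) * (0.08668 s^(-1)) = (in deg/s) 3.052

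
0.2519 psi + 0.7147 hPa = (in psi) 0.2623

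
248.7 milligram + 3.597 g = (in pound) 0.008478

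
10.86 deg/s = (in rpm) 1.81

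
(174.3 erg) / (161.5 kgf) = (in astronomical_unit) 7.357e-20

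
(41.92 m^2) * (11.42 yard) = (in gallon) 1.156e+05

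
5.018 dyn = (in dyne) 5.018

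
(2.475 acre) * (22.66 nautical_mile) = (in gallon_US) 1.11e+11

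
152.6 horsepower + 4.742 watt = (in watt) 1.138e+05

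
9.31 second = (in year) 2.952e-07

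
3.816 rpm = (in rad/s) 0.3996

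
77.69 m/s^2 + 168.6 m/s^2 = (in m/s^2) 246.3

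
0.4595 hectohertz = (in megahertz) 4.595e-05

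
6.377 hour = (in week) 0.03796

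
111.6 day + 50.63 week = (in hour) 1.118e+04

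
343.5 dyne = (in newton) 0.003435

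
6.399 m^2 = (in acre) 0.001581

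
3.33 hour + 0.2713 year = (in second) 8.568e+06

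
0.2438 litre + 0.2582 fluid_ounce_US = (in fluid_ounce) 8.502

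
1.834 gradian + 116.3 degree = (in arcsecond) 4.246e+05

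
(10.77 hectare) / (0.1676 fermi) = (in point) 1.822e+24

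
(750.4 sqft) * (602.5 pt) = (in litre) 1.482e+04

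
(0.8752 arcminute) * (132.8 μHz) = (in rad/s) 3.381e-08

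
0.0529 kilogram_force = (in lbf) 0.1166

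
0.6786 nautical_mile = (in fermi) 1.257e+18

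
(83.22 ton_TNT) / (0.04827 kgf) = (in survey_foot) 2.413e+12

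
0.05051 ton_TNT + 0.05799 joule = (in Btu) 2.003e+05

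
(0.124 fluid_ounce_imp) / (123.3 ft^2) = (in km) 3.076e-10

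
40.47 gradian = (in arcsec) 1.311e+05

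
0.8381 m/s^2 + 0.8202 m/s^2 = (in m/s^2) 1.658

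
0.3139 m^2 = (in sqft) 3.379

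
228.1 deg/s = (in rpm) 38.02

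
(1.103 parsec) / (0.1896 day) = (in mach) 6.102e+09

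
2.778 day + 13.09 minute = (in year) 0.007636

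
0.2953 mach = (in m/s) 100.5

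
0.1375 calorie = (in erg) 5.753e+06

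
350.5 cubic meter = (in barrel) 2205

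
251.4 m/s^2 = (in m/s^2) 251.4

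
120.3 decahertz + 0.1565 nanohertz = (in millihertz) 1.203e+06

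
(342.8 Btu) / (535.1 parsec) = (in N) 2.19e-14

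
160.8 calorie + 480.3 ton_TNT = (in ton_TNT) 480.3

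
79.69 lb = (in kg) 36.15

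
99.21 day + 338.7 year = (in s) 1.069e+10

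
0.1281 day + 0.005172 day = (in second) 1.151e+04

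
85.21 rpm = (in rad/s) 8.923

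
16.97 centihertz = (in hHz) 0.001697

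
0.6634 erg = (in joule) 6.634e-08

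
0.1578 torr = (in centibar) 0.02104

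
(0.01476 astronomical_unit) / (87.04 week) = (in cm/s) 4195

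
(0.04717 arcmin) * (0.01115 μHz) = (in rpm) 1.461e-12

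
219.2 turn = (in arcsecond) 2.841e+08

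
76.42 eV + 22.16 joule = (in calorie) 5.296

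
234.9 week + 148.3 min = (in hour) 3.947e+04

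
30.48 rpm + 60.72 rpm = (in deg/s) 547.2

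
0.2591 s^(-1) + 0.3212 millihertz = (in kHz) 0.0002594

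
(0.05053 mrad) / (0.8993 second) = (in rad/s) 5.619e-05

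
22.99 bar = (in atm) 22.69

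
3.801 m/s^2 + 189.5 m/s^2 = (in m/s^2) 193.3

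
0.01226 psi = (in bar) 0.0008453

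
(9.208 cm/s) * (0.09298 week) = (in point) 1.468e+07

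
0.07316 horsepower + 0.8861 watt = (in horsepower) 0.07435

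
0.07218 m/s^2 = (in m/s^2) 0.07218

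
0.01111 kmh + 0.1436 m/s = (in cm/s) 14.67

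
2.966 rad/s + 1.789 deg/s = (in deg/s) 171.7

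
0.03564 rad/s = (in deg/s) 2.042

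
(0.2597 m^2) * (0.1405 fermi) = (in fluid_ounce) 1.234e-12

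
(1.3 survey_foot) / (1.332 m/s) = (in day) 3.443e-06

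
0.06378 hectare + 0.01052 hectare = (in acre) 0.1836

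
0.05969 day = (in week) 0.008527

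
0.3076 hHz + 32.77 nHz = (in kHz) 0.03076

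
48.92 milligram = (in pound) 0.0001079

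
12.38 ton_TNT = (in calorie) 1.238e+10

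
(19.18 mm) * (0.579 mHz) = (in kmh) 3.998e-05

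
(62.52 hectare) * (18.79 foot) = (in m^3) 3.581e+06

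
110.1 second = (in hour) 0.03058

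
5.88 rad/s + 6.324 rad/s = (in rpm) 116.5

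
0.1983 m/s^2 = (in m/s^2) 0.1983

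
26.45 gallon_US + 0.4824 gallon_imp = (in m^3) 0.1023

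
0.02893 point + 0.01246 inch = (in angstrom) 3.267e+06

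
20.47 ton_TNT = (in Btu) 8.118e+07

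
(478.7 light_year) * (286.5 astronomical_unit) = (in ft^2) 2.089e+33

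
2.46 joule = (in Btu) 0.002332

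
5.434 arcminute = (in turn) 0.0002516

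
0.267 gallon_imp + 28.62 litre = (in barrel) 0.1876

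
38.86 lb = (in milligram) 1.763e+07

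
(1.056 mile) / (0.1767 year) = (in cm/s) 0.0305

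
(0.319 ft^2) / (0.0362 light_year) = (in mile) 5.377e-20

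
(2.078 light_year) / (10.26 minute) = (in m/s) 3.194e+13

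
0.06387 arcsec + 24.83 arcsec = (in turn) 1.921e-05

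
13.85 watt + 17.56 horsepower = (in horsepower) 17.58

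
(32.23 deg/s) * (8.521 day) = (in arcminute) 1.424e+09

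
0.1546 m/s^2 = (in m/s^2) 0.1546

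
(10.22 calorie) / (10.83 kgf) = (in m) 0.4026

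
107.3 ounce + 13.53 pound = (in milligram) 9.179e+06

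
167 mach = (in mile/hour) 1.272e+05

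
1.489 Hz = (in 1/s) 1.489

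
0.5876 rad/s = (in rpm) 5.611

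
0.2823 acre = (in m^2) 1142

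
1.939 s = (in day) 2.244e-05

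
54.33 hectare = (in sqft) 5.848e+06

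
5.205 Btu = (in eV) 3.428e+22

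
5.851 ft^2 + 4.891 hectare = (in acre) 12.09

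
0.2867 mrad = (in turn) 4.563e-05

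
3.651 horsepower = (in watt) 2723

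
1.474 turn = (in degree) 530.6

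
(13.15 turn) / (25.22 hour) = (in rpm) 0.00869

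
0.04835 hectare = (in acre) 0.1195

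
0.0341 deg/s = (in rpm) 0.005683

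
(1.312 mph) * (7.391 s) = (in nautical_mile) 0.002341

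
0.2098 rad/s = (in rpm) 2.003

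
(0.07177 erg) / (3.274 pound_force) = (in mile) 3.062e-13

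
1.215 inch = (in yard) 0.03375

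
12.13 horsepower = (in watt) 9045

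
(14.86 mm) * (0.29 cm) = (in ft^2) 0.0004639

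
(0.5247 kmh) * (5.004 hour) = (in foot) 8614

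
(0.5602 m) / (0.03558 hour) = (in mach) 1.284e-05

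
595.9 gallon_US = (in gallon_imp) 496.2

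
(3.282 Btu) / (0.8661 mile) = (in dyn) 2.484e+05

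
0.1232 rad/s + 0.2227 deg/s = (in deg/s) 7.282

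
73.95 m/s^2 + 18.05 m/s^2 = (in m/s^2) 92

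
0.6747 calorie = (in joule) 2.823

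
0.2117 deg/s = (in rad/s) 0.003695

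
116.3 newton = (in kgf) 11.86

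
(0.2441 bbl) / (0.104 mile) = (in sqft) 0.002496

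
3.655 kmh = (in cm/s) 101.5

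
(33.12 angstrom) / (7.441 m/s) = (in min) 7.418e-12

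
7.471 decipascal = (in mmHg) 0.005604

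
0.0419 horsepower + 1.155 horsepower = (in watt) 892.5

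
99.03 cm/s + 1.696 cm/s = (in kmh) 3.626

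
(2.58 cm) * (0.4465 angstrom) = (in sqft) 1.24e-11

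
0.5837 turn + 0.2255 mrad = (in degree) 210.1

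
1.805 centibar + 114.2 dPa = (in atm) 0.01793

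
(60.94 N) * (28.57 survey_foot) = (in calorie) 126.8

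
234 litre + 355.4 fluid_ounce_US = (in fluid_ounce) 8268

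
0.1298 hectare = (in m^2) 1298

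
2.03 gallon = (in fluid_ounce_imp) 270.5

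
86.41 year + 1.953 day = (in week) 4506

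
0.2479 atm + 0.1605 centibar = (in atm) 0.2495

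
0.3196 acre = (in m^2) 1293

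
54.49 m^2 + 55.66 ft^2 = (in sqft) 642.2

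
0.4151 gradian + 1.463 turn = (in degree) 527.1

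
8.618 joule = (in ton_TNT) 2.06e-09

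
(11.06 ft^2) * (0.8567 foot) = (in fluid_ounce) 9072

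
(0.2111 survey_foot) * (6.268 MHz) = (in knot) 7.84e+05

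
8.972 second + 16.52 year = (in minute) 8.683e+06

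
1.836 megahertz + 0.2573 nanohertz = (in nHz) 1.836e+15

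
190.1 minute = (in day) 0.132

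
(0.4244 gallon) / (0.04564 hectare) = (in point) 0.009978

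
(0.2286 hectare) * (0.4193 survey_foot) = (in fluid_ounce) 9.879e+06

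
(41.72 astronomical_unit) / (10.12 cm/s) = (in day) 7.138e+08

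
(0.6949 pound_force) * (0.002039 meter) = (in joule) 0.006303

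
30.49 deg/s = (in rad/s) 0.5322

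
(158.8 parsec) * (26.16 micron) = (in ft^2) 1.38e+15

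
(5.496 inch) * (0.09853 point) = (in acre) 1.199e-09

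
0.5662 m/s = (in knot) 1.101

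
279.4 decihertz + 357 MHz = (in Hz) 3.57e+08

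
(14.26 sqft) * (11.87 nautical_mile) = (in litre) 2.912e+07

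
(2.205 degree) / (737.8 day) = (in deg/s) 3.459e-08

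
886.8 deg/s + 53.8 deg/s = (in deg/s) 940.6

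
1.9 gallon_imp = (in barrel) 0.05433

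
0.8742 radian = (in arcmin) 3005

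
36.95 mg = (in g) 0.03695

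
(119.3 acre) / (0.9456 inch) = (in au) 0.0001344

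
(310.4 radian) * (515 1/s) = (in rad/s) 1.599e+05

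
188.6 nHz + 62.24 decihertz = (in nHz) 6.224e+09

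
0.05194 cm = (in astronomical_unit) 3.472e-15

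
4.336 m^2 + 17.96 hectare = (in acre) 44.38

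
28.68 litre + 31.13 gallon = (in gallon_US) 38.71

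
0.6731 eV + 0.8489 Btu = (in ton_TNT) 2.141e-07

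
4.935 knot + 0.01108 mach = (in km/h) 22.72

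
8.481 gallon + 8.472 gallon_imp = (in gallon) 18.66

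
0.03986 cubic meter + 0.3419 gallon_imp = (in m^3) 0.04141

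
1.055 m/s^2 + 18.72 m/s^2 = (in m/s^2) 19.77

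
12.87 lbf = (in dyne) 5.725e+06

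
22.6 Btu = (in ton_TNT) 5.699e-06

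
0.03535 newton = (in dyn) 3535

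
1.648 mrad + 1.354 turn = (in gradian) 541.7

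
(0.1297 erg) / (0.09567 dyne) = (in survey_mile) 8.424e-06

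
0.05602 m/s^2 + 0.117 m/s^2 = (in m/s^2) 0.173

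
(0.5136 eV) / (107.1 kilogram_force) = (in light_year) 8.281e-39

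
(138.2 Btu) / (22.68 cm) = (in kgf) 6.556e+04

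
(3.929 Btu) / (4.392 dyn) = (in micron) 9.438e+13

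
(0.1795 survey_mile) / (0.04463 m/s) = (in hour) 1.798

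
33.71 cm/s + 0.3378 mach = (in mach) 0.3388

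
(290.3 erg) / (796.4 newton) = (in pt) 0.0001033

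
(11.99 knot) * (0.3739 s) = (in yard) 2.522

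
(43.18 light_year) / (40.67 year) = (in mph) 7.125e+08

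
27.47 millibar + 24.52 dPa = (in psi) 0.3988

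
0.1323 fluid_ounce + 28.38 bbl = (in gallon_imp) 992.5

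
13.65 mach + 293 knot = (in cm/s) 4.799e+05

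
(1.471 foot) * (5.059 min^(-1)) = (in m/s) 0.0378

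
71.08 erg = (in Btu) 6.737e-09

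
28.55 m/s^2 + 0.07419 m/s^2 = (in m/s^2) 28.62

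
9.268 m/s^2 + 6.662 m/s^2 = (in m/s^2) 15.93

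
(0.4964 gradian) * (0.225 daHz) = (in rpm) 0.1675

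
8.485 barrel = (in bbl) 8.485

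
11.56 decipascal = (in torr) 0.008671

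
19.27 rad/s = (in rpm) 184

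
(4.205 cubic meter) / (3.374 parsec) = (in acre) 9.981e-21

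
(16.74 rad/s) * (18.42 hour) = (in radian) 1.11e+06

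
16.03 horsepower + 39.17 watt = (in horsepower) 16.08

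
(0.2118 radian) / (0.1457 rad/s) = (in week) 2.404e-06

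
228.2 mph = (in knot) 198.3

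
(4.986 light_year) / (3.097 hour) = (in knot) 8.224e+12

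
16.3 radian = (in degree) 933.9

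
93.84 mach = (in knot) 6.211e+04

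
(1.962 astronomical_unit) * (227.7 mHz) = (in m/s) 6.683e+10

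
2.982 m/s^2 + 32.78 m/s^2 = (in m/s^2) 35.76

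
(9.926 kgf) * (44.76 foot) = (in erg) 1.328e+10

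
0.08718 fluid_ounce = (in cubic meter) 2.578e-06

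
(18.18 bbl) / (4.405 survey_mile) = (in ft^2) 0.004389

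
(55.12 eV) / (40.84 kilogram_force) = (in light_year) 2.331e-36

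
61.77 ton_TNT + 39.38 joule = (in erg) 2.584e+18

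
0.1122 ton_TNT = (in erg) 4.694e+15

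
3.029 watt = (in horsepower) 0.004062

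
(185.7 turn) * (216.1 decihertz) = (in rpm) 2.408e+05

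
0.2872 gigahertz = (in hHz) 2.872e+06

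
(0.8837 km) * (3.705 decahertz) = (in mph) 7.324e+04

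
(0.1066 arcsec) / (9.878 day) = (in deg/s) 3.47e-11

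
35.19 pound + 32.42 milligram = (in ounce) 563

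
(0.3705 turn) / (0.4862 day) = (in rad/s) 5.542e-05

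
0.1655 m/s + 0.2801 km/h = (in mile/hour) 0.5443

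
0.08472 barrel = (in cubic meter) 0.01347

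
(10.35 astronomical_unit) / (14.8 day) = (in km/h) 4.359e+06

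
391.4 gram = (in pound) 0.8629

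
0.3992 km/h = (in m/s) 0.1109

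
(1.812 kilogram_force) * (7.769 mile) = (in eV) 1.387e+24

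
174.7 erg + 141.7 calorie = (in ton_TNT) 1.417e-07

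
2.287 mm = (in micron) 2287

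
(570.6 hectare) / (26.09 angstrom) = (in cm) 2.187e+17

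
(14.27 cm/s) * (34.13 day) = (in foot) 1.381e+06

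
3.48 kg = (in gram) 3480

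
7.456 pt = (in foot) 0.00863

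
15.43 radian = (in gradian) 982.3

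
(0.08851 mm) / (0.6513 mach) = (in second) 3.991e-07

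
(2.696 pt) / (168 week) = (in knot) 1.82e-11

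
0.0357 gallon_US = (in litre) 0.1351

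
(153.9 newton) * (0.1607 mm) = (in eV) 1.544e+17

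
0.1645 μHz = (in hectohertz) 1.645e-09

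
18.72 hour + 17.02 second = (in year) 0.002138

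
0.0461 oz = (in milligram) 1307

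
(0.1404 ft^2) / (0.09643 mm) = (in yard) 147.9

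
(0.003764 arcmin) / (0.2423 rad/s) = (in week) 7.472e-12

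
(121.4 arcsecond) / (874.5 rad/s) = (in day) 7.79e-12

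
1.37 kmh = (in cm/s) 38.06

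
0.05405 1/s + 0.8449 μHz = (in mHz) 54.05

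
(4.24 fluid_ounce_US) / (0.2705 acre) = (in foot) 3.758e-07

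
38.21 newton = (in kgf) 3.896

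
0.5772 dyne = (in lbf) 1.298e-06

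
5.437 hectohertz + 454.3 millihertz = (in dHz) 5442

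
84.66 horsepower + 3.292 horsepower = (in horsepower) 87.95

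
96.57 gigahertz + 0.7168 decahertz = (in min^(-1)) 5.794e+12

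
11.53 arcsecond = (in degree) 0.003203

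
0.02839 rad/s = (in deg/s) 1.627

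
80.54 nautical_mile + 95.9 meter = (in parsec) 4.837e-12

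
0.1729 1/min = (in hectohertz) 2.882e-05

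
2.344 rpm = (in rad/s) 0.2455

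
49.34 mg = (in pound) 0.0001088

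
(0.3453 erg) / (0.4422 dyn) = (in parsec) 2.531e-19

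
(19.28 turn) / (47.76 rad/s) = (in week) 4.194e-06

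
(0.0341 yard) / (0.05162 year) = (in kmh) 6.896e-08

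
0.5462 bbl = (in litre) 86.84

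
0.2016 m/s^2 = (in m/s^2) 0.2016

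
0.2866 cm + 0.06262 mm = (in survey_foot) 0.009608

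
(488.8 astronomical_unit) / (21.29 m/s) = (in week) 5.679e+06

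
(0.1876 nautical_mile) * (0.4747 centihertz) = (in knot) 3.206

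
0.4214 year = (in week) 21.97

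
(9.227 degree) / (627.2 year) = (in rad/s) 8.142e-12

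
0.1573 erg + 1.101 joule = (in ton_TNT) 2.631e-10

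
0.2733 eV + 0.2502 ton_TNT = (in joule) 1.047e+09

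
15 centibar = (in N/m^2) 1.5e+04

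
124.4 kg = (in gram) 1.244e+05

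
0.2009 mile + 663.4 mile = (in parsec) 3.461e-11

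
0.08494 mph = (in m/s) 0.03797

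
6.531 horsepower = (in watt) 4870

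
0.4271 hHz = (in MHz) 4.271e-05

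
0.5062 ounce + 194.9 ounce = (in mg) 5.54e+06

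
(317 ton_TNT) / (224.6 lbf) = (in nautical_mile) 7.168e+05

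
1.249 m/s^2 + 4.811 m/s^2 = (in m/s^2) 6.06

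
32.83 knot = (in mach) 0.0496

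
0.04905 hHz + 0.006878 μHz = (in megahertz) 4.905e-06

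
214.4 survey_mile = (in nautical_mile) 186.3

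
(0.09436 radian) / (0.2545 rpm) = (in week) 5.854e-06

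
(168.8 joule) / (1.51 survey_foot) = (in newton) 366.8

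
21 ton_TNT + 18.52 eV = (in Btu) 8.328e+07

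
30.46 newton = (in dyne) 3.046e+06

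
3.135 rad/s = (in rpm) 29.94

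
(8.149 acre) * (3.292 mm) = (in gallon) 2.868e+04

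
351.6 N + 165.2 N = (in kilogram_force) 52.7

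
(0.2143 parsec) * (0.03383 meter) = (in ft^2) 2.408e+15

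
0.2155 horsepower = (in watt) 160.7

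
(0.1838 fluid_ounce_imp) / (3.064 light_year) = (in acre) 4.452e-26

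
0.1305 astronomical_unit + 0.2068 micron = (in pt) 5.534e+13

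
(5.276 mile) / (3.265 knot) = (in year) 0.0001603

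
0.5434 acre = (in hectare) 0.2199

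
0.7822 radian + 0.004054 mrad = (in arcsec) 1.613e+05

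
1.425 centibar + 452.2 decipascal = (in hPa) 14.7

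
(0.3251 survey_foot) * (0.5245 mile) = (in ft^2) 900.3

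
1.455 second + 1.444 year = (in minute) 7.59e+05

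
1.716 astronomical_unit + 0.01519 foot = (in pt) 7.277e+14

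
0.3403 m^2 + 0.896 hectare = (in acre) 2.214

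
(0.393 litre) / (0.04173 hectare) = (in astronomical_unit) 6.295e-18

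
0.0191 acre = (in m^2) 77.29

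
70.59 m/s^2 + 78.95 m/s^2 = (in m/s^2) 149.5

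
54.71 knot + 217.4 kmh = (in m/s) 88.53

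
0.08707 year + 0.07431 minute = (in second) 2.746e+06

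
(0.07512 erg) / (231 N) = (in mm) 3.252e-08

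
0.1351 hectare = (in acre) 0.3338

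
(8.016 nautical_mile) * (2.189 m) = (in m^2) 3.25e+04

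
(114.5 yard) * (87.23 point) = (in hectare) 0.0003222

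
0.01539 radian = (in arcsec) 3174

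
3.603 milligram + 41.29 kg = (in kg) 41.29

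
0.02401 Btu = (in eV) 1.581e+20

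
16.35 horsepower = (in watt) 1.219e+04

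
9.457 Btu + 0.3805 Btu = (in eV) 6.478e+22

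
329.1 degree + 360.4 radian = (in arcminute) 1.259e+06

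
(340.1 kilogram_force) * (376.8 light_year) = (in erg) 1.189e+29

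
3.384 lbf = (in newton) 15.05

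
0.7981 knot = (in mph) 0.9184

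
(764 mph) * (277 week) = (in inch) 2.253e+12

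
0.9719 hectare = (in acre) 2.402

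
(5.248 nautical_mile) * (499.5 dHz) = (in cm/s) 4.855e+07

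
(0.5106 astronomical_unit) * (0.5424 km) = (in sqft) 4.46e+14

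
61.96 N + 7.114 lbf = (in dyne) 9.36e+06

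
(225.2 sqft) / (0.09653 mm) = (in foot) 7.111e+05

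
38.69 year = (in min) 2.034e+07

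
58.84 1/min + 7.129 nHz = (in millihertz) 980.7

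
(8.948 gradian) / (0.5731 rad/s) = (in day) 2.839e-06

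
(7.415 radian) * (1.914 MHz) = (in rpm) 1.355e+08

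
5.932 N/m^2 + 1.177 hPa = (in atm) 0.00122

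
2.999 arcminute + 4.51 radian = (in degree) 258.5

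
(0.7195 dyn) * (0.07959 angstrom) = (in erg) 5.727e-10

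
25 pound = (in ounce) 400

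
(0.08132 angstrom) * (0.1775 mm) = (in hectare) 1.443e-19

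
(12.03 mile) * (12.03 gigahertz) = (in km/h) 8.385e+14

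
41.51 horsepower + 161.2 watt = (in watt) 3.112e+04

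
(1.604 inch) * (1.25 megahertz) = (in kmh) 1.833e+05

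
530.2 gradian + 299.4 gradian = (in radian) 13.03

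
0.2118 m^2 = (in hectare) 2.118e-05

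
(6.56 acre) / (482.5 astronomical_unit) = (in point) 1.043e-06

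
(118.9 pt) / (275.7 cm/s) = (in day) 1.761e-07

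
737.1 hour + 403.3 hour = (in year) 0.1302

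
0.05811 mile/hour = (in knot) 0.0505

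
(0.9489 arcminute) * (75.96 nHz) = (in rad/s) 2.097e-11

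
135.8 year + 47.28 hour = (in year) 135.8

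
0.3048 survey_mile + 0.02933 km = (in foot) 1706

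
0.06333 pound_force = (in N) 0.2817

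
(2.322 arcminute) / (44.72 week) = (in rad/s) 2.497e-11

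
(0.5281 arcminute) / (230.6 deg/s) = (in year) 1.21e-12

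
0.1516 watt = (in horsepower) 0.0002033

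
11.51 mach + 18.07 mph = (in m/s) 3927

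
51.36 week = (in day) 359.5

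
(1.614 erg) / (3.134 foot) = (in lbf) 3.798e-08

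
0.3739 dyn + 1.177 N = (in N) 1.177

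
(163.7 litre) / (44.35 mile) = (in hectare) 2.294e-10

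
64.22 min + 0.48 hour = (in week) 0.009228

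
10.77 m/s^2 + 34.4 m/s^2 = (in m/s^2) 45.17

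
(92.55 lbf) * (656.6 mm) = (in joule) 270.3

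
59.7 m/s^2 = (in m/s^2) 59.7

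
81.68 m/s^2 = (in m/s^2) 81.68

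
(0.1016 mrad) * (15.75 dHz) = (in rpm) 0.001528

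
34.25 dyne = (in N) 0.0003425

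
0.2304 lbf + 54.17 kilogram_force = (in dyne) 5.323e+07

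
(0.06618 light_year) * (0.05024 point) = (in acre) 2.742e+06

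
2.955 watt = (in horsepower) 0.003963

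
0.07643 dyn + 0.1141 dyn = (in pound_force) 4.283e-07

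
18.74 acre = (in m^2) 7.584e+04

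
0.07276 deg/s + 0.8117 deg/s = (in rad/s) 0.01544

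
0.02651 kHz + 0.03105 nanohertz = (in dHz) 265.1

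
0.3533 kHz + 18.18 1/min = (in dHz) 3536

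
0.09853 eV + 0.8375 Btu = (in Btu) 0.8375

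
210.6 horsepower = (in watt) 1.57e+05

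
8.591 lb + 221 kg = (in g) 2.249e+05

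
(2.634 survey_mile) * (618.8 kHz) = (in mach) 7.704e+06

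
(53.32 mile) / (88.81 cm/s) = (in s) 9.662e+04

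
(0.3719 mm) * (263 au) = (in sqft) 1.575e+11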